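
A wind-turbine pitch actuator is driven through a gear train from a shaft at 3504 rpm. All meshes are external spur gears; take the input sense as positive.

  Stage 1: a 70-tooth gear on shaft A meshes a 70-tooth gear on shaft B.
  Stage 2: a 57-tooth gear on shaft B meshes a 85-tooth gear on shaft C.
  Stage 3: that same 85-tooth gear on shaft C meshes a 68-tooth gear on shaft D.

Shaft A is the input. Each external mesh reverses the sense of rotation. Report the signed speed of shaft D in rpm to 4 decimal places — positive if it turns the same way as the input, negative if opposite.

Stage 1 [70T→70T]: ω = 3504.0000×70/70 = 3504.0000 rpm, dir flips to −; running = −3504.0000
Stage 2 [57T→85T]: ω = 3504.0000×57/85 = 2349.7412 rpm, dir flips to +; running = +2349.7412
Stage 3 [85T→68T]: ω = 2349.7412×85/68 = 2937.1765 rpm, dir flips to −; running = −2937.1765

-2937.1765 rpm (opposite to input, |ω| = 2937.1765 rpm)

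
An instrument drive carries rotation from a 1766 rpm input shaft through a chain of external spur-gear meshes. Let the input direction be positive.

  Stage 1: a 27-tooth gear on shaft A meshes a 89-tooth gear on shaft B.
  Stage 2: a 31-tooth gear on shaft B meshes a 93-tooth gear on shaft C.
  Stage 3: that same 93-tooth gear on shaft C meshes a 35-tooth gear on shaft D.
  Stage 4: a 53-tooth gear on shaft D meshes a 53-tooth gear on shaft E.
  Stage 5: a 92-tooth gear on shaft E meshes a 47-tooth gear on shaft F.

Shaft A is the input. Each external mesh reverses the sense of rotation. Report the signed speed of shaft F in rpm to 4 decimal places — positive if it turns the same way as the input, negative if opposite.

-928.8553 rpm (opposite to input, |ω| = 928.8553 rpm)

Stage 1 [27T→89T]: ω = 1766.0000×27/89 = 535.7528 rpm, dir flips to −; running = −535.7528
Stage 2 [31T→93T]: ω = 535.7528×31/93 = 178.5843 rpm, dir flips to +; running = +178.5843
Stage 3 [93T→35T]: ω = 178.5843×93/35 = 474.5239 rpm, dir flips to −; running = −474.5239
Stage 4 [53T→53T]: ω = 474.5239×53/53 = 474.5239 rpm, dir flips to +; running = +474.5239
Stage 5 [92T→47T]: ω = 474.5239×92/47 = 928.8553 rpm, dir flips to −; running = −928.8553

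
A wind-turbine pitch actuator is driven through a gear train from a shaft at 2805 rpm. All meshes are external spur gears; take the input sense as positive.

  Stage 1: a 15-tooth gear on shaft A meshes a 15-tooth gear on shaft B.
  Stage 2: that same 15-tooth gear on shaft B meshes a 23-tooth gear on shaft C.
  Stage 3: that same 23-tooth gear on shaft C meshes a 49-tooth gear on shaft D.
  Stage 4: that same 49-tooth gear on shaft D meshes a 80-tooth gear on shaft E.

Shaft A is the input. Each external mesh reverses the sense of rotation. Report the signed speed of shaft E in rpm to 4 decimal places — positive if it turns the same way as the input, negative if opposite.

Stage 1 [15T→15T]: ω = 2805.0000×15/15 = 2805.0000 rpm, dir flips to −; running = −2805.0000
Stage 2 [15T→23T]: ω = 2805.0000×15/23 = 1829.3478 rpm, dir flips to +; running = +1829.3478
Stage 3 [23T→49T]: ω = 1829.3478×23/49 = 858.6735 rpm, dir flips to −; running = −858.6735
Stage 4 [49T→80T]: ω = 858.6735×49/80 = 525.9375 rpm, dir flips to +; running = +525.9375

+525.9375 rpm (same as input, |ω| = 525.9375 rpm)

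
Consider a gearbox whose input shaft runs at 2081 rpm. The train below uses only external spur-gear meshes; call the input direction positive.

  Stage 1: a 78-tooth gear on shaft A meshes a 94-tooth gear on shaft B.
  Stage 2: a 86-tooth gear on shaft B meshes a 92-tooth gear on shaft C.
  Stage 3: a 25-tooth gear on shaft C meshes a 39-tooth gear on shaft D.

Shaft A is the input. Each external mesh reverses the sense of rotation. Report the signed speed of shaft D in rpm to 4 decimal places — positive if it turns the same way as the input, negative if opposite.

-1034.7248 rpm (opposite to input, |ω| = 1034.7248 rpm)

Stage 1 [78T→94T]: ω = 2081.0000×78/94 = 1726.7872 rpm, dir flips to −; running = −1726.7872
Stage 2 [86T→92T]: ω = 1726.7872×86/92 = 1614.1707 rpm, dir flips to +; running = +1614.1707
Stage 3 [25T→39T]: ω = 1614.1707×25/39 = 1034.7248 rpm, dir flips to −; running = −1034.7248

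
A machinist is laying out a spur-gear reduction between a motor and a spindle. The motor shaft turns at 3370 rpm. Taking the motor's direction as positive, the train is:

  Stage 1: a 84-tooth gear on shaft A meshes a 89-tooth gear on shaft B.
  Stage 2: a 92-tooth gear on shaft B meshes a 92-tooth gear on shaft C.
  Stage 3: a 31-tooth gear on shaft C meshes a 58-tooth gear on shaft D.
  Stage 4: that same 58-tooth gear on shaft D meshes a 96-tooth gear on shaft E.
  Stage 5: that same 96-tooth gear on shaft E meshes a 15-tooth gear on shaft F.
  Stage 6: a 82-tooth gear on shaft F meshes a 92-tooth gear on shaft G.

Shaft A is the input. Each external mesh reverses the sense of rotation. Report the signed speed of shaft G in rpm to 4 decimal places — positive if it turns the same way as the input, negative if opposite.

+5858.8940 rpm (same as input, |ω| = 5858.8940 rpm)

Stage 1 [84T→89T]: ω = 3370.0000×84/89 = 3180.6742 rpm, dir flips to −; running = −3180.6742
Stage 2 [92T→92T]: ω = 3180.6742×92/92 = 3180.6742 rpm, dir flips to +; running = +3180.6742
Stage 3 [31T→58T]: ω = 3180.6742×31/58 = 1700.0155 rpm, dir flips to −; running = −1700.0155
Stage 4 [58T→96T]: ω = 1700.0155×58/96 = 1027.0927 rpm, dir flips to +; running = +1027.0927
Stage 5 [96T→15T]: ω = 1027.0927×96/15 = 6573.3933 rpm, dir flips to −; running = −6573.3933
Stage 6 [82T→92T]: ω = 6573.3933×82/92 = 5858.8940 rpm, dir flips to +; running = +5858.8940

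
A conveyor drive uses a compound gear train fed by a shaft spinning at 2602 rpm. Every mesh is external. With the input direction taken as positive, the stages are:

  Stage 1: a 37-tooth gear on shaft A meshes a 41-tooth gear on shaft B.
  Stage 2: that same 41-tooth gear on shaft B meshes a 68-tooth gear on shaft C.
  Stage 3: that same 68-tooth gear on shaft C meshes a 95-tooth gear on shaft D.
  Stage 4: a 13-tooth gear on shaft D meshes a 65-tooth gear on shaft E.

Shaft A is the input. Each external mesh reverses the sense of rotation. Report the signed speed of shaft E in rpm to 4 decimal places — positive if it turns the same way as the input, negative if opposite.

Stage 1 [37T→41T]: ω = 2602.0000×37/41 = 2348.1463 rpm, dir flips to −; running = −2348.1463
Stage 2 [41T→68T]: ω = 2348.1463×41/68 = 1415.7941 rpm, dir flips to +; running = +1415.7941
Stage 3 [68T→95T]: ω = 1415.7941×68/95 = 1013.4105 rpm, dir flips to −; running = −1013.4105
Stage 4 [13T→65T]: ω = 1013.4105×13/65 = 202.6821 rpm, dir flips to +; running = +202.6821

+202.6821 rpm (same as input, |ω| = 202.6821 rpm)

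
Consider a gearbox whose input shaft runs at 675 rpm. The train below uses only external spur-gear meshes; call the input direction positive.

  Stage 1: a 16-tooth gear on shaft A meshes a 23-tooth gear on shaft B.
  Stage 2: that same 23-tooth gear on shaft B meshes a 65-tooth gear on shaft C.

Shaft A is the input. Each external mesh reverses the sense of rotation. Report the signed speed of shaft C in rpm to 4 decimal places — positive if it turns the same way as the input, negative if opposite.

+166.1538 rpm (same as input, |ω| = 166.1538 rpm)

Stage 1 [16T→23T]: ω = 675.0000×16/23 = 469.5652 rpm, dir flips to −; running = −469.5652
Stage 2 [23T→65T]: ω = 469.5652×23/65 = 166.1538 rpm, dir flips to +; running = +166.1538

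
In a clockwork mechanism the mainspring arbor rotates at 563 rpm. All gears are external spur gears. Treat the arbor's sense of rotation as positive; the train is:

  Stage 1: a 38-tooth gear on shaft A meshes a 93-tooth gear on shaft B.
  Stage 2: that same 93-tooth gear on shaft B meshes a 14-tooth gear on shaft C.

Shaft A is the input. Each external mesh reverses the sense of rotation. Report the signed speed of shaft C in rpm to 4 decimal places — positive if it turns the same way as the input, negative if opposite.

+1528.1429 rpm (same as input, |ω| = 1528.1429 rpm)

Stage 1 [38T→93T]: ω = 563.0000×38/93 = 230.0430 rpm, dir flips to −; running = −230.0430
Stage 2 [93T→14T]: ω = 230.0430×93/14 = 1528.1429 rpm, dir flips to +; running = +1528.1429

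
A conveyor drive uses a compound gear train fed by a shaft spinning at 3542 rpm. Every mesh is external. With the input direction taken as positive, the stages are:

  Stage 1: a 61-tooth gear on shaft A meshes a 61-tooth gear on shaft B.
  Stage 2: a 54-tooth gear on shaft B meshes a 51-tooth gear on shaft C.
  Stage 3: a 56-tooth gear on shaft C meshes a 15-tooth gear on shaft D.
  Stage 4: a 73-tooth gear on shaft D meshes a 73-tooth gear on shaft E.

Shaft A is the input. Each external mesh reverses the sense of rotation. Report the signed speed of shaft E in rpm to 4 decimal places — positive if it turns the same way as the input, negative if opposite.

Stage 1 [61T→61T]: ω = 3542.0000×61/61 = 3542.0000 rpm, dir flips to −; running = −3542.0000
Stage 2 [54T→51T]: ω = 3542.0000×54/51 = 3750.3529 rpm, dir flips to +; running = +3750.3529
Stage 3 [56T→15T]: ω = 3750.3529×56/15 = 14001.3176 rpm, dir flips to −; running = −14001.3176
Stage 4 [73T→73T]: ω = 14001.3176×73/73 = 14001.3176 rpm, dir flips to +; running = +14001.3176

+14001.3176 rpm (same as input, |ω| = 14001.3176 rpm)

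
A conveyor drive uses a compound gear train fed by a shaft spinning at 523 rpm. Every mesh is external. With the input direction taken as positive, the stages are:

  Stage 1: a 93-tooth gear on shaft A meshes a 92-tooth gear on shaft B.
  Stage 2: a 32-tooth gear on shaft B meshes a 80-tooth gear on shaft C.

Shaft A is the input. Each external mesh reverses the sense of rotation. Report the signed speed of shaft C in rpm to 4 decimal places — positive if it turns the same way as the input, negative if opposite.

Stage 1 [93T→92T]: ω = 523.0000×93/92 = 528.6848 rpm, dir flips to −; running = −528.6848
Stage 2 [32T→80T]: ω = 528.6848×32/80 = 211.4739 rpm, dir flips to +; running = +211.4739

+211.4739 rpm (same as input, |ω| = 211.4739 rpm)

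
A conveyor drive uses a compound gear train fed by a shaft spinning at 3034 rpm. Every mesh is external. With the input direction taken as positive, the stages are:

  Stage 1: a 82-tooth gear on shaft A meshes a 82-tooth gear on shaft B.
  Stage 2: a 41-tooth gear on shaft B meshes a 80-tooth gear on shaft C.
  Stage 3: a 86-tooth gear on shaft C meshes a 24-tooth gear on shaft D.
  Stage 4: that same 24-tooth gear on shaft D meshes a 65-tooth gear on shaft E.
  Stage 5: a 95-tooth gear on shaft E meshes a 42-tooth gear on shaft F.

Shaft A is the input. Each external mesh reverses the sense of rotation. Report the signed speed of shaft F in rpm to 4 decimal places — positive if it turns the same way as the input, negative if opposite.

Stage 1 [82T→82T]: ω = 3034.0000×82/82 = 3034.0000 rpm, dir flips to −; running = −3034.0000
Stage 2 [41T→80T]: ω = 3034.0000×41/80 = 1554.9250 rpm, dir flips to +; running = +1554.9250
Stage 3 [86T→24T]: ω = 1554.9250×86/24 = 5571.8146 rpm, dir flips to −; running = −5571.8146
Stage 4 [24T→65T]: ω = 5571.8146×24/65 = 2057.2854 rpm, dir flips to +; running = +2057.2854
Stage 5 [95T→42T]: ω = 2057.2854×95/42 = 4653.3836 rpm, dir flips to −; running = −4653.3836

-4653.3836 rpm (opposite to input, |ω| = 4653.3836 rpm)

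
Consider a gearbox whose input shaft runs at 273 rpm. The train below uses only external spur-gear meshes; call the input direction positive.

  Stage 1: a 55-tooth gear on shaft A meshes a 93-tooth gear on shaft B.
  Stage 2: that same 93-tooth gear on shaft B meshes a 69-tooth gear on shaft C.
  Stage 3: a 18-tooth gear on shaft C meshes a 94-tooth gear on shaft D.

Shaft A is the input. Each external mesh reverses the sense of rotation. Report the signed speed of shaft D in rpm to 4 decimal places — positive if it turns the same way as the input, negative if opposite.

-41.6698 rpm (opposite to input, |ω| = 41.6698 rpm)

Stage 1 [55T→93T]: ω = 273.0000×55/93 = 161.4516 rpm, dir flips to −; running = −161.4516
Stage 2 [93T→69T]: ω = 161.4516×93/69 = 217.6087 rpm, dir flips to +; running = +217.6087
Stage 3 [18T→94T]: ω = 217.6087×18/94 = 41.6698 rpm, dir flips to −; running = −41.6698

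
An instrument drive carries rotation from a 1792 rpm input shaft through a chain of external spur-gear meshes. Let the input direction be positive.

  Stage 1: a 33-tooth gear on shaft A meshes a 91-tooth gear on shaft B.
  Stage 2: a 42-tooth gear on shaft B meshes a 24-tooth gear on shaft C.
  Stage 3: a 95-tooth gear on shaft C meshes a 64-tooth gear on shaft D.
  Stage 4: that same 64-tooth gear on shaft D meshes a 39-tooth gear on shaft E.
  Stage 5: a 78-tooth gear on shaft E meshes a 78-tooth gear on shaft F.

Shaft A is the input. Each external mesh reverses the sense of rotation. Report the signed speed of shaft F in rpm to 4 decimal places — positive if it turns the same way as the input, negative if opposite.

Stage 1 [33T→91T]: ω = 1792.0000×33/91 = 649.8462 rpm, dir flips to −; running = −649.8462
Stage 2 [42T→24T]: ω = 649.8462×42/24 = 1137.2308 rpm, dir flips to +; running = +1137.2308
Stage 3 [95T→64T]: ω = 1137.2308×95/64 = 1688.0769 rpm, dir flips to −; running = −1688.0769
Stage 4 [64T→39T]: ω = 1688.0769×64/39 = 2770.1775 rpm, dir flips to +; running = +2770.1775
Stage 5 [78T→78T]: ω = 2770.1775×78/78 = 2770.1775 rpm, dir flips to −; running = −2770.1775

-2770.1775 rpm (opposite to input, |ω| = 2770.1775 rpm)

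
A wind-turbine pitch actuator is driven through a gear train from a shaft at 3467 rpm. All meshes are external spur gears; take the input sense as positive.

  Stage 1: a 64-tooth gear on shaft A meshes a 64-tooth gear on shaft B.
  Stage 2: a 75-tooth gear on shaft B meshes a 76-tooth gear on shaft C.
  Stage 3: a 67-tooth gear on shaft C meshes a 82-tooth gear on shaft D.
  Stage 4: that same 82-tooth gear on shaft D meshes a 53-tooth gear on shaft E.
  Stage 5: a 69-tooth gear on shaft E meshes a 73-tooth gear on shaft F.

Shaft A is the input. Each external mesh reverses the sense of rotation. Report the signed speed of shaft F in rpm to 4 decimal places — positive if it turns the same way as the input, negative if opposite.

Stage 1 [64T→64T]: ω = 3467.0000×64/64 = 3467.0000 rpm, dir flips to −; running = −3467.0000
Stage 2 [75T→76T]: ω = 3467.0000×75/76 = 3421.3816 rpm, dir flips to +; running = +3421.3816
Stage 3 [67T→82T]: ω = 3421.3816×67/82 = 2795.5191 rpm, dir flips to −; running = −2795.5191
Stage 4 [82T→53T]: ω = 2795.5191×82/53 = 4325.1428 rpm, dir flips to +; running = +4325.1428
Stage 5 [69T→73T]: ω = 4325.1428×69/73 = 4088.1486 rpm, dir flips to −; running = −4088.1486

-4088.1486 rpm (opposite to input, |ω| = 4088.1486 rpm)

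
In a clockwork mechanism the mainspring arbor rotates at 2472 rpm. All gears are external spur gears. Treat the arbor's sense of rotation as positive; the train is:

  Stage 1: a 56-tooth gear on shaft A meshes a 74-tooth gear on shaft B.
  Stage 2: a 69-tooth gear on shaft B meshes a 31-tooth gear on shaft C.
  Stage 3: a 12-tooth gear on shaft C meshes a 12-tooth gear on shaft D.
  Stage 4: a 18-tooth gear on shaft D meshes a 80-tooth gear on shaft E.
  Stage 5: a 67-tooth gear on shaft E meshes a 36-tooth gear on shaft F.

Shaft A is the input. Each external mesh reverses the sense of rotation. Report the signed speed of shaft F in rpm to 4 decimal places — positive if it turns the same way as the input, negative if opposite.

-1743.6005 rpm (opposite to input, |ω| = 1743.6005 rpm)

Stage 1 [56T→74T]: ω = 2472.0000×56/74 = 1870.7027 rpm, dir flips to −; running = −1870.7027
Stage 2 [69T→31T]: ω = 1870.7027×69/31 = 4163.8221 rpm, dir flips to +; running = +4163.8221
Stage 3 [12T→12T]: ω = 4163.8221×12/12 = 4163.8221 rpm, dir flips to −; running = −4163.8221
Stage 4 [18T→80T]: ω = 4163.8221×18/80 = 936.8600 rpm, dir flips to +; running = +936.8600
Stage 5 [67T→36T]: ω = 936.8600×67/36 = 1743.6005 rpm, dir flips to −; running = −1743.6005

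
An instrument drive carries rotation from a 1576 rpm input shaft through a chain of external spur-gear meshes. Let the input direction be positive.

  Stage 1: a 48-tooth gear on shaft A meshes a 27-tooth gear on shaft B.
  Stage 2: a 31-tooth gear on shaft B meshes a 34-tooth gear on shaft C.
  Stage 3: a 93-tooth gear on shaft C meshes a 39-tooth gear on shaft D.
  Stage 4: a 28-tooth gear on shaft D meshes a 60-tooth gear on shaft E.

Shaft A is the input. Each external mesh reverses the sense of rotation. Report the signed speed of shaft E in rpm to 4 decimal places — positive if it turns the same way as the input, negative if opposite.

+2842.7691 rpm (same as input, |ω| = 2842.7691 rpm)

Stage 1 [48T→27T]: ω = 1576.0000×48/27 = 2801.7778 rpm, dir flips to −; running = −2801.7778
Stage 2 [31T→34T]: ω = 2801.7778×31/34 = 2554.5621 rpm, dir flips to +; running = +2554.5621
Stage 3 [93T→39T]: ω = 2554.5621×93/39 = 6091.6481 rpm, dir flips to −; running = −6091.6481
Stage 4 [28T→60T]: ω = 6091.6481×28/60 = 2842.7691 rpm, dir flips to +; running = +2842.7691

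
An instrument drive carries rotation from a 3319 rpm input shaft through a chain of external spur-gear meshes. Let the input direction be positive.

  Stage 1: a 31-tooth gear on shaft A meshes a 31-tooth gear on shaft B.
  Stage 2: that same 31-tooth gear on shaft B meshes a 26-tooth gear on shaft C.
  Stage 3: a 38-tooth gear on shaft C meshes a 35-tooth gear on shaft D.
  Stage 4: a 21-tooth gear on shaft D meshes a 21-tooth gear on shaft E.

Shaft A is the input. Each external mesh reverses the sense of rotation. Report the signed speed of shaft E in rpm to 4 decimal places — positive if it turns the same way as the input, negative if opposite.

Stage 1 [31T→31T]: ω = 3319.0000×31/31 = 3319.0000 rpm, dir flips to −; running = −3319.0000
Stage 2 [31T→26T]: ω = 3319.0000×31/26 = 3957.2692 rpm, dir flips to +; running = +3957.2692
Stage 3 [38T→35T]: ω = 3957.2692×38/35 = 4296.4637 rpm, dir flips to −; running = −4296.4637
Stage 4 [21T→21T]: ω = 4296.4637×21/21 = 4296.4637 rpm, dir flips to +; running = +4296.4637

+4296.4637 rpm (same as input, |ω| = 4296.4637 rpm)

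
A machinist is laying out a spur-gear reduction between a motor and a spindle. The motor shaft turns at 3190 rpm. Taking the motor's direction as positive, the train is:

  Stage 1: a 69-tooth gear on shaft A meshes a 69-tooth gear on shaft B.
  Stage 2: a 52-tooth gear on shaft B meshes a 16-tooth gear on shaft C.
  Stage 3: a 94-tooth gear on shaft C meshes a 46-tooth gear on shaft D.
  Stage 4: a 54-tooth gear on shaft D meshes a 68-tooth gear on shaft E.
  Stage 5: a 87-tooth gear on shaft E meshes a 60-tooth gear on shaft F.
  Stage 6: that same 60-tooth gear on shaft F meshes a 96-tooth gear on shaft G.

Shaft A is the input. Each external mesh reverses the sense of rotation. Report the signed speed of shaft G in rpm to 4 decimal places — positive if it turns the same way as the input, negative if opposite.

Stage 1 [69T→69T]: ω = 3190.0000×69/69 = 3190.0000 rpm, dir flips to −; running = −3190.0000
Stage 2 [52T→16T]: ω = 3190.0000×52/16 = 10367.5000 rpm, dir flips to +; running = +10367.5000
Stage 3 [94T→46T]: ω = 10367.5000×94/46 = 21185.7609 rpm, dir flips to −; running = −21185.7609
Stage 4 [54T→68T]: ω = 21185.7609×54/68 = 16823.9866 rpm, dir flips to +; running = +16823.9866
Stage 5 [87T→60T]: ω = 16823.9866×87/60 = 24394.7805 rpm, dir flips to −; running = −24394.7805
Stage 6 [60T→96T]: ω = 24394.7805×60/96 = 15246.7378 rpm, dir flips to +; running = +15246.7378

+15246.7378 rpm (same as input, |ω| = 15246.7378 rpm)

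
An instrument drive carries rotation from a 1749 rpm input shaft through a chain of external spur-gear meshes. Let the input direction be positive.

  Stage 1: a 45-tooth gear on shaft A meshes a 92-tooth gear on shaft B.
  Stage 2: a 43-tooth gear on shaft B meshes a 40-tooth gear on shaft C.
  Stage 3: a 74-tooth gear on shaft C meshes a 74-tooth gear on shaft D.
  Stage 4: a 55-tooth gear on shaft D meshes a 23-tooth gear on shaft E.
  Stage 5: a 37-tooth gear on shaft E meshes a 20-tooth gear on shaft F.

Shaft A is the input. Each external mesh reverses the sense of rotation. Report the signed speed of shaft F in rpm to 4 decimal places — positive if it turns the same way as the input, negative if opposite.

-4068.4552 rpm (opposite to input, |ω| = 4068.4552 rpm)

Stage 1 [45T→92T]: ω = 1749.0000×45/92 = 855.4891 rpm, dir flips to −; running = −855.4891
Stage 2 [43T→40T]: ω = 855.4891×43/40 = 919.6508 rpm, dir flips to +; running = +919.6508
Stage 3 [74T→74T]: ω = 919.6508×74/74 = 919.6508 rpm, dir flips to −; running = −919.6508
Stage 4 [55T→23T]: ω = 919.6508×55/23 = 2199.1650 rpm, dir flips to +; running = +2199.1650
Stage 5 [37T→20T]: ω = 2199.1650×37/20 = 4068.4552 rpm, dir flips to −; running = −4068.4552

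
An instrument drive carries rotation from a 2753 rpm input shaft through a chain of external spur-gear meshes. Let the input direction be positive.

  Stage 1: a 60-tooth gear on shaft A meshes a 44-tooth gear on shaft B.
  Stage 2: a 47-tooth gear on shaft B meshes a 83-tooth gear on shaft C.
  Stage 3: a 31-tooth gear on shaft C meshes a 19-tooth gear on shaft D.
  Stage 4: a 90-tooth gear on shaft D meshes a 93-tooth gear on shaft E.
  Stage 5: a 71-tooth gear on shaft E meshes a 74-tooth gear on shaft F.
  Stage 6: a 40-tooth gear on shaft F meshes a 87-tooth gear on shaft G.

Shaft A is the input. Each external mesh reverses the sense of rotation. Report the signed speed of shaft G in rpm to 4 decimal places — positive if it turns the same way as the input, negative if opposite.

+1480.6744 rpm (same as input, |ω| = 1480.6744 rpm)

Stage 1 [60T→44T]: ω = 2753.0000×60/44 = 3754.0909 rpm, dir flips to −; running = −3754.0909
Stage 2 [47T→83T]: ω = 3754.0909×47/83 = 2125.8105 rpm, dir flips to +; running = +2125.8105
Stage 3 [31T→19T]: ω = 2125.8105×31/19 = 3468.4277 rpm, dir flips to −; running = −3468.4277
Stage 4 [90T→93T]: ω = 3468.4277×90/93 = 3356.5429 rpm, dir flips to +; running = +3356.5429
Stage 5 [71T→74T]: ω = 3356.5429×71/74 = 3220.4669 rpm, dir flips to −; running = −3220.4669
Stage 6 [40T→87T]: ω = 3220.4669×40/87 = 1480.6744 rpm, dir flips to +; running = +1480.6744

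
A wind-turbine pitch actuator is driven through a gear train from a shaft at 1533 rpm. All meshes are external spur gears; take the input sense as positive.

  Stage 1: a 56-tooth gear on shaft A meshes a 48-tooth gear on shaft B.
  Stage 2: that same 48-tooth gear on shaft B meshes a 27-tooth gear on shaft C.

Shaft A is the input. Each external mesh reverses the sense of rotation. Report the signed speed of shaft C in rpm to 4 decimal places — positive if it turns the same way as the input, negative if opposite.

+3179.5556 rpm (same as input, |ω| = 3179.5556 rpm)

Stage 1 [56T→48T]: ω = 1533.0000×56/48 = 1788.5000 rpm, dir flips to −; running = −1788.5000
Stage 2 [48T→27T]: ω = 1788.5000×48/27 = 3179.5556 rpm, dir flips to +; running = +3179.5556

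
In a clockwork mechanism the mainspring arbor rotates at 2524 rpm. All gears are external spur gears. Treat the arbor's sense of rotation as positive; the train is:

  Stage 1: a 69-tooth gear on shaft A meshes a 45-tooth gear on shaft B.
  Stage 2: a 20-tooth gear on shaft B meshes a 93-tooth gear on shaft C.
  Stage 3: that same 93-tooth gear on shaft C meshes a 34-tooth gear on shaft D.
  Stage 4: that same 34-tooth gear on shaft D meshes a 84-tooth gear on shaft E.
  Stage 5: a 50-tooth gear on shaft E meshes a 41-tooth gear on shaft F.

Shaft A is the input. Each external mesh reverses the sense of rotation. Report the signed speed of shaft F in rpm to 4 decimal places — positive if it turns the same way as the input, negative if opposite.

Stage 1 [69T→45T]: ω = 2524.0000×69/45 = 3870.1333 rpm, dir flips to −; running = −3870.1333
Stage 2 [20T→93T]: ω = 3870.1333×20/93 = 832.2867 rpm, dir flips to +; running = +832.2867
Stage 3 [93T→34T]: ω = 832.2867×93/34 = 2276.5490 rpm, dir flips to −; running = −2276.5490
Stage 4 [34T→84T]: ω = 2276.5490×34/84 = 921.4603 rpm, dir flips to +; running = +921.4603
Stage 5 [50T→41T]: ω = 921.4603×50/41 = 1123.7321 rpm, dir flips to −; running = −1123.7321

-1123.7321 rpm (opposite to input, |ω| = 1123.7321 rpm)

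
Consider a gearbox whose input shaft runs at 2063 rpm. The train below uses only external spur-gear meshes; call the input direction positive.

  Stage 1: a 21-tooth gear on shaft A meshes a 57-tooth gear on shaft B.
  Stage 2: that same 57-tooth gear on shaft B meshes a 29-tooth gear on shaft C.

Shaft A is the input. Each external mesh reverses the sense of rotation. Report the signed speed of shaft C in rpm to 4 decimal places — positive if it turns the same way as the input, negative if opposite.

Stage 1 [21T→57T]: ω = 2063.0000×21/57 = 760.0526 rpm, dir flips to −; running = −760.0526
Stage 2 [57T→29T]: ω = 760.0526×57/29 = 1493.8966 rpm, dir flips to +; running = +1493.8966

+1493.8966 rpm (same as input, |ω| = 1493.8966 rpm)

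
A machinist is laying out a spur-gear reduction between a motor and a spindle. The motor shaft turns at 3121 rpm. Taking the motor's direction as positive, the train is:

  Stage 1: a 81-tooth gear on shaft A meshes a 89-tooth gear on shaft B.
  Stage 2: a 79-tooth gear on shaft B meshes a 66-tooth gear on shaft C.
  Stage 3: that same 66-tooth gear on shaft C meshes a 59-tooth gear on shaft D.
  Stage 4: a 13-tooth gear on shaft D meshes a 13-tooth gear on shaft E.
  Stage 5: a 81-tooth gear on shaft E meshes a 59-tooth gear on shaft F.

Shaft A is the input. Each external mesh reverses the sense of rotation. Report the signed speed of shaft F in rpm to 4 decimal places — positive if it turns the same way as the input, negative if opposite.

Stage 1 [81T→89T]: ω = 3121.0000×81/89 = 2840.4607 rpm, dir flips to −; running = −2840.4607
Stage 2 [79T→66T]: ω = 2840.4607×79/66 = 3399.9454 rpm, dir flips to +; running = +3399.9454
Stage 3 [66T→59T]: ω = 3399.9454×66/59 = 3803.3287 rpm, dir flips to −; running = −3803.3287
Stage 4 [13T→13T]: ω = 3803.3287×13/13 = 3803.3287 rpm, dir flips to +; running = +3803.3287
Stage 5 [81T→59T]: ω = 3803.3287×81/59 = 5221.5191 rpm, dir flips to −; running = −5221.5191

-5221.5191 rpm (opposite to input, |ω| = 5221.5191 rpm)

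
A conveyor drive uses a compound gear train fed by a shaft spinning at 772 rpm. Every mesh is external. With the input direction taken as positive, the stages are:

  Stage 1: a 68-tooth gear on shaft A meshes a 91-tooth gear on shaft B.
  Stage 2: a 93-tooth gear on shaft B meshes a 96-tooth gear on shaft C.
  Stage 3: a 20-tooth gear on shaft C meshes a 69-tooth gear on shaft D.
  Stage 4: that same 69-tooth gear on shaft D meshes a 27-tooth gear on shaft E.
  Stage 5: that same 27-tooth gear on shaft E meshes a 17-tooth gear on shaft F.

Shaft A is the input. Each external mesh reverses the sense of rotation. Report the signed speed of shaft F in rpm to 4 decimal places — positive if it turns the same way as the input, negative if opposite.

-657.4725 rpm (opposite to input, |ω| = 657.4725 rpm)

Stage 1 [68T→91T]: ω = 772.0000×68/91 = 576.8791 rpm, dir flips to −; running = −576.8791
Stage 2 [93T→96T]: ω = 576.8791×93/96 = 558.8516 rpm, dir flips to +; running = +558.8516
Stage 3 [20T→69T]: ω = 558.8516×20/69 = 161.9860 rpm, dir flips to −; running = −161.9860
Stage 4 [69T→27T]: ω = 161.9860×69/27 = 413.9642 rpm, dir flips to +; running = +413.9642
Stage 5 [27T→17T]: ω = 413.9642×27/17 = 657.4725 rpm, dir flips to −; running = −657.4725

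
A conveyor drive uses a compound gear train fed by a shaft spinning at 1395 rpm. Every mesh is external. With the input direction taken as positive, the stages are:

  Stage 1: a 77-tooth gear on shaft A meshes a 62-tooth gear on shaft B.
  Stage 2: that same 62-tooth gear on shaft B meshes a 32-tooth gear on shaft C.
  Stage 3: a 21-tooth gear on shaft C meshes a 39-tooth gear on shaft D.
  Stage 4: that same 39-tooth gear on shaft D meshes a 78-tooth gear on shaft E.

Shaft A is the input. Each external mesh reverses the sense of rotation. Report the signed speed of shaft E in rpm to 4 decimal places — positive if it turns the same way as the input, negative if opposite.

+903.7320 rpm (same as input, |ω| = 903.7320 rpm)

Stage 1 [77T→62T]: ω = 1395.0000×77/62 = 1732.5000 rpm, dir flips to −; running = −1732.5000
Stage 2 [62T→32T]: ω = 1732.5000×62/32 = 3356.7188 rpm, dir flips to +; running = +3356.7188
Stage 3 [21T→39T]: ω = 3356.7188×21/39 = 1807.4639 rpm, dir flips to −; running = −1807.4639
Stage 4 [39T→78T]: ω = 1807.4639×39/78 = 903.7320 rpm, dir flips to +; running = +903.7320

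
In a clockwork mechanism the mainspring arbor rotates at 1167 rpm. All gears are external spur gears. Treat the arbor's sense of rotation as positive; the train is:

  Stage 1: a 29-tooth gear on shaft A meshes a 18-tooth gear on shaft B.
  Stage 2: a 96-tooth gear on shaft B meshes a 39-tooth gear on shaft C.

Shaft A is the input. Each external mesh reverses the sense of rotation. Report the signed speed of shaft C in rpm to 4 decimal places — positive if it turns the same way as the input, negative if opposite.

+4628.1026 rpm (same as input, |ω| = 4628.1026 rpm)

Stage 1 [29T→18T]: ω = 1167.0000×29/18 = 1880.1667 rpm, dir flips to −; running = −1880.1667
Stage 2 [96T→39T]: ω = 1880.1667×96/39 = 4628.1026 rpm, dir flips to +; running = +4628.1026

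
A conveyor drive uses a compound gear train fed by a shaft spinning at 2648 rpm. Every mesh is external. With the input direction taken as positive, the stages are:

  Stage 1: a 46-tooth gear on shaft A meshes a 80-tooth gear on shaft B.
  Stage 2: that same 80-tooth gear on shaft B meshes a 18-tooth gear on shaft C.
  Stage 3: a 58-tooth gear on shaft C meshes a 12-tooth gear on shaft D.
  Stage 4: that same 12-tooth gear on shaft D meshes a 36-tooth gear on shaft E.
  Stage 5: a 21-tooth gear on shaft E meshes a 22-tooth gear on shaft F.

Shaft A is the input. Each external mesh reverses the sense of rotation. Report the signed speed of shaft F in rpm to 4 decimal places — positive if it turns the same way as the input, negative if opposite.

Stage 1 [46T→80T]: ω = 2648.0000×46/80 = 1522.6000 rpm, dir flips to −; running = −1522.6000
Stage 2 [80T→18T]: ω = 1522.6000×80/18 = 6767.1111 rpm, dir flips to +; running = +6767.1111
Stage 3 [58T→12T]: ω = 6767.1111×58/12 = 32707.7037 rpm, dir flips to −; running = −32707.7037
Stage 4 [12T→36T]: ω = 32707.7037×12/36 = 10902.5679 rpm, dir flips to +; running = +10902.5679
Stage 5 [21T→22T]: ω = 10902.5679×21/22 = 10406.9966 rpm, dir flips to −; running = −10406.9966

-10406.9966 rpm (opposite to input, |ω| = 10406.9966 rpm)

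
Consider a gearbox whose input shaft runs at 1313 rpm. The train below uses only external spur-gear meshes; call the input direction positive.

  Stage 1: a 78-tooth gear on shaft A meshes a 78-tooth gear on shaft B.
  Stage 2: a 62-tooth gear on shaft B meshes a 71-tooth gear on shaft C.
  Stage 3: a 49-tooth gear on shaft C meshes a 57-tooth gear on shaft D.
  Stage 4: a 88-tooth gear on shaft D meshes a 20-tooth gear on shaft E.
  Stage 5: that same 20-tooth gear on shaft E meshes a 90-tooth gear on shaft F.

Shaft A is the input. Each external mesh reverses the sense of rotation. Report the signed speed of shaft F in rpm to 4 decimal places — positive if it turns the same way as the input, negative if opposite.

Stage 1 [78T→78T]: ω = 1313.0000×78/78 = 1313.0000 rpm, dir flips to −; running = −1313.0000
Stage 2 [62T→71T]: ω = 1313.0000×62/71 = 1146.5634 rpm, dir flips to +; running = +1146.5634
Stage 3 [49T→57T]: ω = 1146.5634×49/57 = 985.6422 rpm, dir flips to −; running = −985.6422
Stage 4 [88T→20T]: ω = 985.6422×88/20 = 4336.8257 rpm, dir flips to +; running = +4336.8257
Stage 5 [20T→90T]: ω = 4336.8257×20/90 = 963.7390 rpm, dir flips to −; running = −963.7390

-963.7390 rpm (opposite to input, |ω| = 963.7390 rpm)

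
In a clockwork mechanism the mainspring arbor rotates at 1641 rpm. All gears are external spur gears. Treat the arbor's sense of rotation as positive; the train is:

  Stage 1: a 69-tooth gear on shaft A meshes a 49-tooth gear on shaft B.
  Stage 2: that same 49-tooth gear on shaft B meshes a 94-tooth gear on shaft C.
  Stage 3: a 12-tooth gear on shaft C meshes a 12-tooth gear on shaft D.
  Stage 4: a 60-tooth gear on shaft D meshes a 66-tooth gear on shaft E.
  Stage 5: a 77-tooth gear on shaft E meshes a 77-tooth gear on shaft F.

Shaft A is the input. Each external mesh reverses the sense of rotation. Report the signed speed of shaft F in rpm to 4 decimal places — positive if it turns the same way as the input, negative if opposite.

-1095.0580 rpm (opposite to input, |ω| = 1095.0580 rpm)

Stage 1 [69T→49T]: ω = 1641.0000×69/49 = 2310.7959 rpm, dir flips to −; running = −2310.7959
Stage 2 [49T→94T]: ω = 2310.7959×49/94 = 1204.5638 rpm, dir flips to +; running = +1204.5638
Stage 3 [12T→12T]: ω = 1204.5638×12/12 = 1204.5638 rpm, dir flips to −; running = −1204.5638
Stage 4 [60T→66T]: ω = 1204.5638×60/66 = 1095.0580 rpm, dir flips to +; running = +1095.0580
Stage 5 [77T→77T]: ω = 1095.0580×77/77 = 1095.0580 rpm, dir flips to −; running = −1095.0580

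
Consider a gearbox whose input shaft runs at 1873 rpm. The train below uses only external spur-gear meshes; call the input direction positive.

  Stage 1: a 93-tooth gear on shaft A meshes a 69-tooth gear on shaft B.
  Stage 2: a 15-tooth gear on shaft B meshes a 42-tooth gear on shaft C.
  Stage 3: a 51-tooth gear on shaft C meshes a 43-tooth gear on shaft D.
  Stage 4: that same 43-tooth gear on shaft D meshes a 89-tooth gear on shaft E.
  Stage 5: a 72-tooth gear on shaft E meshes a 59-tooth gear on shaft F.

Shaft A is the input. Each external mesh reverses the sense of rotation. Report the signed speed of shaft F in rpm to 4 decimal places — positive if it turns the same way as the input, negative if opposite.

Stage 1 [93T→69T]: ω = 1873.0000×93/69 = 2524.4783 rpm, dir flips to −; running = −2524.4783
Stage 2 [15T→42T]: ω = 2524.4783×15/42 = 901.5994 rpm, dir flips to +; running = +901.5994
Stage 3 [51T→43T]: ω = 901.5994×51/43 = 1069.3388 rpm, dir flips to −; running = −1069.3388
Stage 4 [43T→89T]: ω = 1069.3388×43/89 = 516.6468 rpm, dir flips to +; running = +516.6468
Stage 5 [72T→59T]: ω = 516.6468×72/59 = 630.4843 rpm, dir flips to −; running = −630.4843

-630.4843 rpm (opposite to input, |ω| = 630.4843 rpm)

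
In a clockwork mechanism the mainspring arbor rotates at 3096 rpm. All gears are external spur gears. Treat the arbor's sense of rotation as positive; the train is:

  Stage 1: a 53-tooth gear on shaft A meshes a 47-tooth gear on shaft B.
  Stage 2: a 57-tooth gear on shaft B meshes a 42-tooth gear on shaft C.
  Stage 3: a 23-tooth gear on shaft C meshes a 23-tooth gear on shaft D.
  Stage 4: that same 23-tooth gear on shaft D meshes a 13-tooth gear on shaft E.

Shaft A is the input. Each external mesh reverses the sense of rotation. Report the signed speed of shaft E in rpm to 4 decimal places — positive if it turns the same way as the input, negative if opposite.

+8382.7982 rpm (same as input, |ω| = 8382.7982 rpm)

Stage 1 [53T→47T]: ω = 3096.0000×53/47 = 3491.2340 rpm, dir flips to −; running = −3491.2340
Stage 2 [57T→42T]: ω = 3491.2340×57/42 = 4738.1033 rpm, dir flips to +; running = +4738.1033
Stage 3 [23T→23T]: ω = 4738.1033×23/23 = 4738.1033 rpm, dir flips to −; running = −4738.1033
Stage 4 [23T→13T]: ω = 4738.1033×23/13 = 8382.7982 rpm, dir flips to +; running = +8382.7982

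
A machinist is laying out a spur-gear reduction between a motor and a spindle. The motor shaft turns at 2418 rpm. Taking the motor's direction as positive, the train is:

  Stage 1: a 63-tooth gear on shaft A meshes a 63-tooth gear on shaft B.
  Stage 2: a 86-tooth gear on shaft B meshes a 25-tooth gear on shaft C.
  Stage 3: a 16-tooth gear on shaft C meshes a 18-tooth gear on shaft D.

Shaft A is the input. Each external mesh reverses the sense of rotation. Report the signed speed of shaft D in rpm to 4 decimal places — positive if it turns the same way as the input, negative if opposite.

-7393.7067 rpm (opposite to input, |ω| = 7393.7067 rpm)

Stage 1 [63T→63T]: ω = 2418.0000×63/63 = 2418.0000 rpm, dir flips to −; running = −2418.0000
Stage 2 [86T→25T]: ω = 2418.0000×86/25 = 8317.9200 rpm, dir flips to +; running = +8317.9200
Stage 3 [16T→18T]: ω = 8317.9200×16/18 = 7393.7067 rpm, dir flips to −; running = −7393.7067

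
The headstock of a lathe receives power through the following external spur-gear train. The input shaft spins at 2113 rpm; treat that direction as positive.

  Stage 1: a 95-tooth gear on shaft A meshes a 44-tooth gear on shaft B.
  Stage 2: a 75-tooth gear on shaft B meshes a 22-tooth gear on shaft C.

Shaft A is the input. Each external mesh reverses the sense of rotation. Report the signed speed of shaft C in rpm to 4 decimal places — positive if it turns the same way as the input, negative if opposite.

+15552.8151 rpm (same as input, |ω| = 15552.8151 rpm)

Stage 1 [95T→44T]: ω = 2113.0000×95/44 = 4562.1591 rpm, dir flips to −; running = −4562.1591
Stage 2 [75T→22T]: ω = 4562.1591×75/22 = 15552.8151 rpm, dir flips to +; running = +15552.8151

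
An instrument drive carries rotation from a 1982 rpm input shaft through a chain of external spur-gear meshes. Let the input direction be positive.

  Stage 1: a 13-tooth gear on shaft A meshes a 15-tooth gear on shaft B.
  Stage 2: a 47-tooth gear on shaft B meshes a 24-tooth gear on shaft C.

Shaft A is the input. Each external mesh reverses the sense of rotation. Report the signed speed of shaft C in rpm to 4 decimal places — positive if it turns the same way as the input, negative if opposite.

Stage 1 [13T→15T]: ω = 1982.0000×13/15 = 1717.7333 rpm, dir flips to −; running = −1717.7333
Stage 2 [47T→24T]: ω = 1717.7333×47/24 = 3363.8944 rpm, dir flips to +; running = +3363.8944

+3363.8944 rpm (same as input, |ω| = 3363.8944 rpm)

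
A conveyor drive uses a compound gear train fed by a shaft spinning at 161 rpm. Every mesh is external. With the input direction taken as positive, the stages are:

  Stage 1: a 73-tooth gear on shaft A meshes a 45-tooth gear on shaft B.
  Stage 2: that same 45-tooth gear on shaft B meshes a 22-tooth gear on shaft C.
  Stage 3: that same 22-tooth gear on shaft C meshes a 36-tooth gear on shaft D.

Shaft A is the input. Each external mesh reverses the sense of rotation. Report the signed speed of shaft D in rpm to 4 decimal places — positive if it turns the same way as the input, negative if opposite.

-326.4722 rpm (opposite to input, |ω| = 326.4722 rpm)

Stage 1 [73T→45T]: ω = 161.0000×73/45 = 261.1778 rpm, dir flips to −; running = −261.1778
Stage 2 [45T→22T]: ω = 261.1778×45/22 = 534.2273 rpm, dir flips to +; running = +534.2273
Stage 3 [22T→36T]: ω = 534.2273×22/36 = 326.4722 rpm, dir flips to −; running = −326.4722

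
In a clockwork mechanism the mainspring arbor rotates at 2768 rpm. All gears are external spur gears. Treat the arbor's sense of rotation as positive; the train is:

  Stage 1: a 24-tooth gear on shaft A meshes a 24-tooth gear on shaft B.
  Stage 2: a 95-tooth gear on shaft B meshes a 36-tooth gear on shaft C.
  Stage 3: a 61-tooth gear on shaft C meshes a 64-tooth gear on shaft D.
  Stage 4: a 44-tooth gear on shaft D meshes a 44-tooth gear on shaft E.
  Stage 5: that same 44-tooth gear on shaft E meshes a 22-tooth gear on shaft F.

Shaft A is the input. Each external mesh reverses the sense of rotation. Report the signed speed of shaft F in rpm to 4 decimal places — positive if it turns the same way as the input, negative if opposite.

-13924.0972 rpm (opposite to input, |ω| = 13924.0972 rpm)

Stage 1 [24T→24T]: ω = 2768.0000×24/24 = 2768.0000 rpm, dir flips to −; running = −2768.0000
Stage 2 [95T→36T]: ω = 2768.0000×95/36 = 7304.4444 rpm, dir flips to +; running = +7304.4444
Stage 3 [61T→64T]: ω = 7304.4444×61/64 = 6962.0486 rpm, dir flips to −; running = −6962.0486
Stage 4 [44T→44T]: ω = 6962.0486×44/44 = 6962.0486 rpm, dir flips to +; running = +6962.0486
Stage 5 [44T→22T]: ω = 6962.0486×44/22 = 13924.0972 rpm, dir flips to −; running = −13924.0972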